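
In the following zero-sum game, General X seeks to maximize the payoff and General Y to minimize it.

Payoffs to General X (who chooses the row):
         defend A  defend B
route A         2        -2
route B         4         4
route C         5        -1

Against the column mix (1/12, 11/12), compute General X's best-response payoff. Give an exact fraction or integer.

route A: (2)·(1/12) + (-2)·(11/12) = -5/3.
route B: (4)·(1/12) + (4)·(11/12) = 4.
route C: (5)·(1/12) + (-1)·(11/12) = -1/2.
The best pure response is route B with expected payoff 4.

4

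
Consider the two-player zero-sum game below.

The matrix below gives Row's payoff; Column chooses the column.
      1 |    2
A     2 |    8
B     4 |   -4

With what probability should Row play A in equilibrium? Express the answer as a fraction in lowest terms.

Row minima are 2 and -4, so Row's maximin is 2; column maxima are 4 and 8, so Column's minimax is 4. These differ, so the equilibrium is in mixed strategies.
Let Row play A with probability p. Column is indifferent when 2p + 4(1−p) = 8p − 4(1−p), giving p = 4/7.

4/7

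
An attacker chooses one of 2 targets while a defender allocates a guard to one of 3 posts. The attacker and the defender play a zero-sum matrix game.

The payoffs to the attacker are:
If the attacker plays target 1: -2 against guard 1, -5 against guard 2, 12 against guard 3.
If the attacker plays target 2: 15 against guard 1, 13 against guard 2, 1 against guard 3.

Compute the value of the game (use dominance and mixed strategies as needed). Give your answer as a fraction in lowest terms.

161/29

Column guard 1 is strictly dominated by guard 2 for the defender (it gives the attacker more in every row).
The remaining 2×2 game on (target 1, target 2) × (guard 2, guard 3) has no saddle point. Let the attacker play target 1 with probability p; indifference gives −5p + 13(1−p) = 12p + (1−p), so p = 12/29.
Similarly the defender's optimal q on guard 2 is 11/29, and the value is -5·(11/29) + (12)·(18/29) = 161/29.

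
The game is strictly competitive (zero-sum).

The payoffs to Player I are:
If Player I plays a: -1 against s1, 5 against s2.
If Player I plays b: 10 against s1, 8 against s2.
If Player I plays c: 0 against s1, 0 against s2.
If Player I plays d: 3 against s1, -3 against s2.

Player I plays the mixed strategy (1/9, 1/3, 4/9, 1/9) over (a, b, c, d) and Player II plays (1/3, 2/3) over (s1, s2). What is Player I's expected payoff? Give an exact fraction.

28/9

Against (1/3, 2/3), each row's expected payoff is a: 3; b: 26/3; c: 0; d: -1.
Taking the (1/9, 1/3, 4/9, 1/9)-weighted average: (1/9)·(3) + (1/3)·(26/3) + (4/9)·(0) + (1/9)·(-1) = 28/9.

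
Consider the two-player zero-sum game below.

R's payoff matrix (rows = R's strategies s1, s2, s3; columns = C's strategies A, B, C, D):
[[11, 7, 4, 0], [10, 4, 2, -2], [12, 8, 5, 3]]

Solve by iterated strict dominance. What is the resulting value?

Row s2 is strictly dominated by row s1 (11>10, 7>4, 4>2, 0>-2); eliminate s2.
Row s1 is strictly dominated by row s3 (12>11, 8>7, 5>4, 3>0); eliminate s1.
Column B is strictly dominated by C for C (5<8); eliminate B.
Column C is strictly dominated by D for C (3<5); eliminate C.
Column A is strictly dominated by D for C (3<12); eliminate A.
Only (s3, D) remains, with payoff 3.

3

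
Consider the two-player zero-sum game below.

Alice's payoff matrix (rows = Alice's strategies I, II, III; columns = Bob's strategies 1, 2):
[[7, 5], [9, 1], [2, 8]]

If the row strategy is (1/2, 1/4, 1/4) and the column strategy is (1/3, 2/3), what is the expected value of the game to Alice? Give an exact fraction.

Against (1/3, 2/3), each row's expected payoff is I: 17/3; II: 11/3; III: 6.
Taking the (1/2, 1/4, 1/4)-weighted average: (1/2)·(17/3) + (1/4)·(11/3) + (1/4)·(6) = 21/4.

21/4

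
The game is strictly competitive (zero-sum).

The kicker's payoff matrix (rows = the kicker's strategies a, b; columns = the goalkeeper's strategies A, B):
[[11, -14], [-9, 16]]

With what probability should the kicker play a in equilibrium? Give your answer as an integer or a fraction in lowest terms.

Row minima are -14 and -9, so the kicker's maximin is -9; column maxima are 11 and 16, so the goalkeeper's minimax is 11. These differ, so the equilibrium is in mixed strategies.
Let the kicker play a with probability p. The goalkeeper is indifferent when 11p − 9(1−p) = −14p + 16(1−p), giving p = 1/2.

1/2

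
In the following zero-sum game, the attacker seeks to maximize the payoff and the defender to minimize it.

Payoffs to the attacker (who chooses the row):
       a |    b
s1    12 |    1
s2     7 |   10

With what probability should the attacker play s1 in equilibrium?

3/14

Row minima are 1 and 7, so the attacker's maximin is 7; column maxima are 12 and 10, so the defender's minimax is 10. These differ, so the equilibrium is in mixed strategies.
Let the attacker play s1 with probability p. The defender is indifferent when 12p + 7(1−p) = p + 10(1−p), giving p = 3/14.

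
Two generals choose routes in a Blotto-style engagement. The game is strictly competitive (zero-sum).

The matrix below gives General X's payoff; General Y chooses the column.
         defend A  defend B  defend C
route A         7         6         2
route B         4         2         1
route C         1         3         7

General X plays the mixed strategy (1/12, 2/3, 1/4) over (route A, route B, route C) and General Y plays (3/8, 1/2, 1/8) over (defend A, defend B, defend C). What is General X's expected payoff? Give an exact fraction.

Against (3/8, 1/2, 1/8), each row's expected payoff is route A: 47/8; route B: 21/8; route C: 11/4.
Taking the (1/12, 2/3, 1/4)-weighted average: (1/12)·(47/8) + (2/3)·(21/8) + (1/4)·(11/4) = 281/96.

281/96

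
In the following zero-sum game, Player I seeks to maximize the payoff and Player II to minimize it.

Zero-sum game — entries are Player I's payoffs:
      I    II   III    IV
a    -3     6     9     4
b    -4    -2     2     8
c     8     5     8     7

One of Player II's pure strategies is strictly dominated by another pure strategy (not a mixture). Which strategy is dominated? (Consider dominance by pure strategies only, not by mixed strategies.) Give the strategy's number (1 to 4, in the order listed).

Player II prefers columns that give Player I less. Compare III with II: 6 < 9, -2 < 2, 5 < 8.
So II strictly dominates III for Player II; III is strictly dominated.

3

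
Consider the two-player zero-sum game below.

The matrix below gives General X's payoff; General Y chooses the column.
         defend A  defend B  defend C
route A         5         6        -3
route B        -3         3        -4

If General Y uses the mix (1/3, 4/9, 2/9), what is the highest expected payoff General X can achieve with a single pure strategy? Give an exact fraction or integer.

route A: (5)·(1/3) + (6)·(4/9) + (-3)·(2/9) = 11/3.
route B: (-3)·(1/3) + (3)·(4/9) + (-4)·(2/9) = -5/9.
The best pure response is route A with expected payoff 11/3.

11/3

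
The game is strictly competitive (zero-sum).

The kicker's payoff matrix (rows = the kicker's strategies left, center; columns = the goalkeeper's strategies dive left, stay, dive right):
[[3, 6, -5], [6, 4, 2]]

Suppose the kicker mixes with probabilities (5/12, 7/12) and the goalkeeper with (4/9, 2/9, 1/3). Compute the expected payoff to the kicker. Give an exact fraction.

Against (4/9, 2/9, 1/3), each row's expected payoff is left: 1; center: 38/9.
Taking the (5/12, 7/12)-weighted average: (5/12)·(1) + (7/12)·(38/9) = 311/108.

311/108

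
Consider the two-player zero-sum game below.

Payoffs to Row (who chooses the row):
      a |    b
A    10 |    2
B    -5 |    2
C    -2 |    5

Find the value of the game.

18/5

Row B is strictly dominated by row C, so Row never plays it.
The remaining 2×2 game on (A, C) × (a, b) has no saddle point. Let Row play A with probability p; indifference gives 10p − 2(1−p) = 2p + 5(1−p), so p = 7/15.
Similarly Column's optimal q on a is 1/5, and the value is 10·(1/5) + (2)·(4/5) = 18/5.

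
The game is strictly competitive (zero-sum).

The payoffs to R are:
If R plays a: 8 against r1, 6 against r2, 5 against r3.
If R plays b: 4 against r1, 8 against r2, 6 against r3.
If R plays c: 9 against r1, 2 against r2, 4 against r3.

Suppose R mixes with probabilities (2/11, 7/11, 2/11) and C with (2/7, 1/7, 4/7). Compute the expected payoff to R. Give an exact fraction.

Against (2/7, 1/7, 4/7), each row's expected payoff is a: 6; b: 40/7; c: 36/7.
Taking the (2/11, 7/11, 2/11)-weighted average: (2/11)·(6) + (7/11)·(40/7) + (2/11)·(36/7) = 436/77.

436/77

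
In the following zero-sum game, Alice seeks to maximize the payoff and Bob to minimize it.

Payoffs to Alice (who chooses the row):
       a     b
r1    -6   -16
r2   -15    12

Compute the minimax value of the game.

Row minima are -16 and -15, so Alice's maximin is -15; column maxima are -6 and 12, so Bob's minimax is -6. These differ, so the equilibrium is in mixed strategies.
Let Alice play r1 with probability p. Bob is indifferent when −6p − 15(1−p) = −16p + 12(1−p), giving p = 27/37.
Let Bob play a with probability q. Alice is indifferent when −6q − 16(1−q) = −15q + 12(1−q), giving q = 28/37.
The value is -6·(28/37) + (-16)·(9/37) = -312/37.

-312/37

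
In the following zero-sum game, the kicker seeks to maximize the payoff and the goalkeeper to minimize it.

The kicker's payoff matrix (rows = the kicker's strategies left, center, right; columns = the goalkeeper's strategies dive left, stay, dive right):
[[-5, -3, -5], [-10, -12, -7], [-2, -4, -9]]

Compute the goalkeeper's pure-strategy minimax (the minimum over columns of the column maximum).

-5

The worst case (largest entry) in each column is dive left: -2, stay: -3, dive right: -5.
The best (smallest) of these is -5.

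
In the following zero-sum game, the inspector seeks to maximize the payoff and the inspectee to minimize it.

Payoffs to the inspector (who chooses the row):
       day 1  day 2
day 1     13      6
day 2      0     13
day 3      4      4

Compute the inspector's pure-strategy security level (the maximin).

The worst-case payoff for each row is day 1: 6, day 2: 0, day 3: 4.
The best of these is 6.

6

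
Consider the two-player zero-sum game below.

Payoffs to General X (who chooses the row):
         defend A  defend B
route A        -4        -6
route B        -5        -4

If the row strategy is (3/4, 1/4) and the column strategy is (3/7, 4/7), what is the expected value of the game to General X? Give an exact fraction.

-139/28

Against (3/7, 4/7), each row's expected payoff is route A: -36/7; route B: -31/7.
Taking the (3/4, 1/4)-weighted average: (3/4)·(-36/7) + (1/4)·(-31/7) = -139/28.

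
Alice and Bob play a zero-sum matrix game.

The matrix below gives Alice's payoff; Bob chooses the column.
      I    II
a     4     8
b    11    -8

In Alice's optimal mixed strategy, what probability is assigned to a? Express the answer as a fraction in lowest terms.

Row minima are 4 and -8, so Alice's maximin is 4; column maxima are 11 and 8, so Bob's minimax is 8. These differ, so the equilibrium is in mixed strategies.
Let Alice play a with probability p. Bob is indifferent when 4p + 11(1−p) = 8p − 8(1−p), giving p = 19/23.

19/23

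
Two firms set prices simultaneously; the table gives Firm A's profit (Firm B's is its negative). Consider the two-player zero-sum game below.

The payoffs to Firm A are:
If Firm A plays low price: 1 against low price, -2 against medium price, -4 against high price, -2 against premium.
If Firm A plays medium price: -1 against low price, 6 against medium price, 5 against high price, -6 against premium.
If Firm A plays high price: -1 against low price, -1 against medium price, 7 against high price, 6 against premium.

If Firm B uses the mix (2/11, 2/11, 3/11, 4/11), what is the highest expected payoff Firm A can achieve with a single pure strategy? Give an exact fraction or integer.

low price: (1)·(2/11) + (-2)·(2/11) + (-4)·(3/11) + (-2)·(4/11) = -2.
medium price: (-1)·(2/11) + (6)·(2/11) + (5)·(3/11) + (-6)·(4/11) = 1/11.
high price: (-1)·(2/11) + (-1)·(2/11) + (7)·(3/11) + (6)·(4/11) = 41/11.
The best pure response is high price with expected payoff 41/11.

41/11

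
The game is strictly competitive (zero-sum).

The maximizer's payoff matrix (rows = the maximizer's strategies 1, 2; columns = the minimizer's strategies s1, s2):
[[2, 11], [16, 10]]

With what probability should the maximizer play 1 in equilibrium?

2/5

Row minima are 2 and 10, so the maximizer's maximin is 10; column maxima are 16 and 11, so the minimizer's minimax is 11. These differ, so the equilibrium is in mixed strategies.
Let the maximizer play 1 with probability p. The minimizer is indifferent when 2p + 16(1−p) = 11p + 10(1−p), giving p = 2/5.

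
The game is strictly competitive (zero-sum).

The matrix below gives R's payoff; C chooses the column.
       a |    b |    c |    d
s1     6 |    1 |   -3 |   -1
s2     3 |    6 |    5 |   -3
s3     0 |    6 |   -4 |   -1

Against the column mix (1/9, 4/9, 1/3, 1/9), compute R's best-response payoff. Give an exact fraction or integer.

13/3

s1: (6)·(1/9) + (1)·(4/9) + (-3)·(1/3) + (-1)·(1/9) = 0.
s2: (3)·(1/9) + (6)·(4/9) + (5)·(1/3) + (-3)·(1/9) = 13/3.
s3: (0)·(1/9) + (6)·(4/9) + (-4)·(1/3) + (-1)·(1/9) = 11/9.
The best pure response is s2 with expected payoff 13/3.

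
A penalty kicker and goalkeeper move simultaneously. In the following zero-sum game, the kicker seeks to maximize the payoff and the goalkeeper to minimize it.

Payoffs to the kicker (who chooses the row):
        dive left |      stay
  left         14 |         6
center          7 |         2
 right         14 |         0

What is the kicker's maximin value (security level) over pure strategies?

6

The worst-case payoff for each row is left: 6, center: 2, right: 0.
The best of these is 6.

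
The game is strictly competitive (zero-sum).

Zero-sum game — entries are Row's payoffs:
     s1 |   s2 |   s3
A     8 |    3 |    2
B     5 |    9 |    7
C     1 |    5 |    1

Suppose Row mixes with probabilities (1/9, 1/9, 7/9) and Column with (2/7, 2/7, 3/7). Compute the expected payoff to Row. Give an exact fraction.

Against (2/7, 2/7, 3/7), each row's expected payoff is A: 4; B: 7; C: 15/7.
Taking the (1/9, 1/9, 7/9)-weighted average: (1/9)·(4) + (1/9)·(7) + (7/9)·(15/7) = 26/9.

26/9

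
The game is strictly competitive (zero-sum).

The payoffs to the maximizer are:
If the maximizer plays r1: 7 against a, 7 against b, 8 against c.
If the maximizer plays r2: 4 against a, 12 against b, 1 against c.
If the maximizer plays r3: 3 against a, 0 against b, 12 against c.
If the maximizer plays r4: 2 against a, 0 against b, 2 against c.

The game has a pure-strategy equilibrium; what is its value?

7

Row minima: 7, 1, 0, 0 → the maximizer's maximin is 7.
Column maxima: 7, 12, 12 → the minimizer's minimax is 7.
They coincide at (r1, a), so the value is 7.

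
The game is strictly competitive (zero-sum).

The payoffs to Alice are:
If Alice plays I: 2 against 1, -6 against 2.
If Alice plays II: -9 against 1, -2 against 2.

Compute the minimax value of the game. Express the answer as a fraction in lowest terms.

Row minima are -6 and -9, so Alice's maximin is -6; column maxima are 2 and -2, so Bob's minimax is -2. These differ, so the equilibrium is in mixed strategies.
Let Alice play I with probability p. Bob is indifferent when 2p − 9(1−p) = −6p − 2(1−p), giving p = 7/15.
Let Bob play 1 with probability q. Alice is indifferent when 2q − 6(1−q) = −9q − 2(1−q), giving q = 4/15.
The value is 2·(4/15) + (-6)·(11/15) = -58/15.

-58/15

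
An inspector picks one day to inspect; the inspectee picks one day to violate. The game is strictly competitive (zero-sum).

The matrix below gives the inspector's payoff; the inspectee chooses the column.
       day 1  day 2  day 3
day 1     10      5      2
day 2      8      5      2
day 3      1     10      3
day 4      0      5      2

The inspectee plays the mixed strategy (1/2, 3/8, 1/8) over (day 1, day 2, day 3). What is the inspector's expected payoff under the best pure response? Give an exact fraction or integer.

day 1: (10)·(1/2) + (5)·(3/8) + (2)·(1/8) = 57/8.
day 2: (8)·(1/2) + (5)·(3/8) + (2)·(1/8) = 49/8.
day 3: (1)·(1/2) + (10)·(3/8) + (3)·(1/8) = 37/8.
day 4: (0)·(1/2) + (5)·(3/8) + (2)·(1/8) = 17/8.
The best pure response is day 1 with expected payoff 57/8.

57/8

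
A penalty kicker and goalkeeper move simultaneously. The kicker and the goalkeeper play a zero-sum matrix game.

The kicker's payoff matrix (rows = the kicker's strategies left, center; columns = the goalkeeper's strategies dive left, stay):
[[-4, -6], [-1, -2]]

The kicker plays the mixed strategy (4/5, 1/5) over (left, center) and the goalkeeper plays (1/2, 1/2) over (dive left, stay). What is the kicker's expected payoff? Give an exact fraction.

-43/10

Against (1/2, 1/2), each row's expected payoff is left: -5; center: -3/2.
Taking the (4/5, 1/5)-weighted average: (4/5)·(-5) + (1/5)·(-3/2) = -43/10.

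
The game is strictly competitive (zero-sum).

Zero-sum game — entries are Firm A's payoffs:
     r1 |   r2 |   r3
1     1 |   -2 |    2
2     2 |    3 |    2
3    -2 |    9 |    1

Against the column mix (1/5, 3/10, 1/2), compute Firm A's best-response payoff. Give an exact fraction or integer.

14/5

1: (1)·(1/5) + (-2)·(3/10) + (2)·(1/2) = 3/5.
2: (2)·(1/5) + (3)·(3/10) + (2)·(1/2) = 23/10.
3: (-2)·(1/5) + (9)·(3/10) + (1)·(1/2) = 14/5.
The best pure response is 3 with expected payoff 14/5.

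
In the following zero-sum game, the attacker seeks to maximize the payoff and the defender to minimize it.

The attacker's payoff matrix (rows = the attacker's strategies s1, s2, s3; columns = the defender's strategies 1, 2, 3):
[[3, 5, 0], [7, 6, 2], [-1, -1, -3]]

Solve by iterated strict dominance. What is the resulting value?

2

Column 1 is strictly dominated by 3 for the defender (0<3, 2<7, -3<-1); eliminate 1.
Column 2 is strictly dominated by 3 for the defender (0<5, 2<6, -3<-1); eliminate 2.
Row s3 is strictly dominated by row s1 (0>-3); eliminate s3.
Row s1 is strictly dominated by row s2 (2>0); eliminate s1.
Only (s2, 3) remains, with payoff 2.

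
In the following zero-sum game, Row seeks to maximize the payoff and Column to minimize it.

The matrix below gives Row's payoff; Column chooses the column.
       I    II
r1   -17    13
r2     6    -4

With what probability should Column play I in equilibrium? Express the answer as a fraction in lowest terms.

17/40

Row minima are -17 and -4, so Row's maximin is -4; column maxima are 6 and 13, so Column's minimax is 6. These differ, so the equilibrium is in mixed strategies.
Let Column play I with probability q. Row is indifferent when −17q + 13(1−q) = 6q − 4(1−q), giving q = 17/40.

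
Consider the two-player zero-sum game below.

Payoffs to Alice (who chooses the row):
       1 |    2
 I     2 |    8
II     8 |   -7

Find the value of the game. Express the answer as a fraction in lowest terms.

26/7

Row minima are 2 and -7, so Alice's maximin is 2; column maxima are 8 and 8, so Bob's minimax is 8. These differ, so the equilibrium is in mixed strategies.
Let Alice play I with probability p. Bob is indifferent when 2p + 8(1−p) = 8p − 7(1−p), giving p = 5/7.
Let Bob play 1 with probability q. Alice is indifferent when 2q + 8(1−q) = 8q − 7(1−q), giving q = 5/7.
The value is 2·(5/7) + (8)·(2/7) = 26/7.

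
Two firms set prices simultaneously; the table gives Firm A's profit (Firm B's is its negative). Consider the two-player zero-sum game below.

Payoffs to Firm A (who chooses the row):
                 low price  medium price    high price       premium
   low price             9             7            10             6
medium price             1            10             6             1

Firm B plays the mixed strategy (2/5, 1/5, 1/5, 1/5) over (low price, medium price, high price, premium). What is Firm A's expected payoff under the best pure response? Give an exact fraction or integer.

41/5

low price: (9)·(2/5) + (7)·(1/5) + (10)·(1/5) + (6)·(1/5) = 41/5.
medium price: (1)·(2/5) + (10)·(1/5) + (6)·(1/5) + (1)·(1/5) = 19/5.
The best pure response is low price with expected payoff 41/5.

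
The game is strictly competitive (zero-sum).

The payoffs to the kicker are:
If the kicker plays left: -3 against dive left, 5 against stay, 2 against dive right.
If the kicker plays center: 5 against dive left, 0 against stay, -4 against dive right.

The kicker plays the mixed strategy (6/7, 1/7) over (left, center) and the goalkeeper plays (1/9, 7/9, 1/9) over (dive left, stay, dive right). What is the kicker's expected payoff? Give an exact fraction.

Against (1/9, 7/9, 1/9), each row's expected payoff is left: 34/9; center: 1/9.
Taking the (6/7, 1/7)-weighted average: (6/7)·(34/9) + (1/7)·(1/9) = 205/63.

205/63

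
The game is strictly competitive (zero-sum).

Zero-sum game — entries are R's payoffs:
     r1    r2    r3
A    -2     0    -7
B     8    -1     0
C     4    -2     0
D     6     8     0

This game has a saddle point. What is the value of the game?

0

Row minima: -7, -1, -2, 0 → R's maximin is 0.
Column maxima: 8, 8, 0 → C's minimax is 0.
They coincide at (D, r3), so the value is 0.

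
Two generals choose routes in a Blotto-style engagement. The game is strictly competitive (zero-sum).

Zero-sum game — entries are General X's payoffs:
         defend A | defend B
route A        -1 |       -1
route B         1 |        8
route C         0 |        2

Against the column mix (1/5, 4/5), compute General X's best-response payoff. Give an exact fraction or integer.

route A: (-1)·(1/5) + (-1)·(4/5) = -1.
route B: (1)·(1/5) + (8)·(4/5) = 33/5.
route C: (0)·(1/5) + (2)·(4/5) = 8/5.
The best pure response is route B with expected payoff 33/5.

33/5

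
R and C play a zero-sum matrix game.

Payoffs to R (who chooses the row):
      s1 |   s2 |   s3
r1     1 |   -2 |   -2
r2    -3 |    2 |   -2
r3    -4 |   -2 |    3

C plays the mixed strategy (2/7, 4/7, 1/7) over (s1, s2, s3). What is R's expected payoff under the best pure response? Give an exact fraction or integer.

0

r1: (1)·(2/7) + (-2)·(4/7) + (-2)·(1/7) = -8/7.
r2: (-3)·(2/7) + (2)·(4/7) + (-2)·(1/7) = 0.
r3: (-4)·(2/7) + (-2)·(4/7) + (3)·(1/7) = -13/7.
The best pure response is r2 with expected payoff 0.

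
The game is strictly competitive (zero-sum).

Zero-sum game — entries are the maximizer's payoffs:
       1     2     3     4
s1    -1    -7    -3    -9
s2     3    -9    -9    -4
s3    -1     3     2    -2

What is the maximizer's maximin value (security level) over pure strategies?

The worst-case payoff for each row is s1: -9, s2: -9, s3: -2.
The best of these is -2.

-2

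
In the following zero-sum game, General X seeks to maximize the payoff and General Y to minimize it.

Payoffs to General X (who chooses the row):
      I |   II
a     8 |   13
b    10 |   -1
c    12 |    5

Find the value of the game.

Row b is strictly dominated by row c, so General X never plays it.
The remaining 2×2 game on (a, c) × (I, II) has no saddle point. Let General X play a with probability p; indifference gives 8p + 12(1−p) = 13p + 5(1−p), so p = 7/12.
Similarly General Y's optimal q on I is 2/3, and the value is 8·(2/3) + (13)·(1/3) = 29/3.

29/3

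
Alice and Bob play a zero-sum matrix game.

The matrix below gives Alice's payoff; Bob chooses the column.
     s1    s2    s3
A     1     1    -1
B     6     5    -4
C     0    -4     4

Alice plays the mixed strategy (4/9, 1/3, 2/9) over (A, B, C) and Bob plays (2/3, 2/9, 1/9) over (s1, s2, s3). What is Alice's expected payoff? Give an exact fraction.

Against (2/3, 2/9, 1/9), each row's expected payoff is A: 7/9; B: 14/3; C: -4/9.
Taking the (4/9, 1/3, 2/9)-weighted average: (4/9)·(7/9) + (1/3)·(14/3) + (2/9)·(-4/9) = 146/81.

146/81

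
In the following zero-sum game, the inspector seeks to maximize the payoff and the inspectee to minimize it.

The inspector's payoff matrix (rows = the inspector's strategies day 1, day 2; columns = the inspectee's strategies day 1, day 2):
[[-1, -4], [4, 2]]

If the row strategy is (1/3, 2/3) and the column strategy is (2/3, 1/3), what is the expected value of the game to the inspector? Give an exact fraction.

Against (2/3, 1/3), each row's expected payoff is day 1: -2; day 2: 10/3.
Taking the (1/3, 2/3)-weighted average: (1/3)·(-2) + (2/3)·(10/3) = 14/9.

14/9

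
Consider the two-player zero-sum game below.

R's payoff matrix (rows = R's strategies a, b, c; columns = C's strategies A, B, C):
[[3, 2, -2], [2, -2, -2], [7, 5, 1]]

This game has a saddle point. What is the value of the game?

1

Row minima: -2, -2, 1 → R's maximin is 1.
Column maxima: 7, 5, 1 → C's minimax is 1.
They coincide at (c, C), so the value is 1.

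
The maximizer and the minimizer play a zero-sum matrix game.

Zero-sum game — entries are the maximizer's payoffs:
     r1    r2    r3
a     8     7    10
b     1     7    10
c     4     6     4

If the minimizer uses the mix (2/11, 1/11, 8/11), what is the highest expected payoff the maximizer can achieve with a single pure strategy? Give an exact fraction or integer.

a: (8)·(2/11) + (7)·(1/11) + (10)·(8/11) = 103/11.
b: (1)·(2/11) + (7)·(1/11) + (10)·(8/11) = 89/11.
c: (4)·(2/11) + (6)·(1/11) + (4)·(8/11) = 46/11.
The best pure response is a with expected payoff 103/11.

103/11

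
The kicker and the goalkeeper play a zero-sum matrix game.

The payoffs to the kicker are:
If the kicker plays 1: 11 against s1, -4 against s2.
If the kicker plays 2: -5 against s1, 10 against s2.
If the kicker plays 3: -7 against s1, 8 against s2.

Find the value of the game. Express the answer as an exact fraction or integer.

3

Row 3 is strictly dominated by row 2, so the kicker never plays it.
The remaining 2×2 game on (1, 2) × (s1, s2) has no saddle point. Let the kicker play 1 with probability p; indifference gives 11p − 5(1−p) = −4p + 10(1−p), so p = 1/2.
Similarly the goalkeeper's optimal q on s1 is 7/15, and the value is 11·(7/15) + (-4)·(8/15) = 3.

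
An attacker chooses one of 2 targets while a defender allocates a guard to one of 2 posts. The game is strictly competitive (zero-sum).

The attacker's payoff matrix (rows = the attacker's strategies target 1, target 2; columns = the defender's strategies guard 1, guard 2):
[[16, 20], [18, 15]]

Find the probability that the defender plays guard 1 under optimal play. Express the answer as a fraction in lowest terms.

5/7

Row minima are 16 and 15, so the attacker's maximin is 16; column maxima are 18 and 20, so the defender's minimax is 18. These differ, so the equilibrium is in mixed strategies.
Let the defender play guard 1 with probability q. The attacker is indifferent when 16q + 20(1−q) = 18q + 15(1−q), giving q = 5/7.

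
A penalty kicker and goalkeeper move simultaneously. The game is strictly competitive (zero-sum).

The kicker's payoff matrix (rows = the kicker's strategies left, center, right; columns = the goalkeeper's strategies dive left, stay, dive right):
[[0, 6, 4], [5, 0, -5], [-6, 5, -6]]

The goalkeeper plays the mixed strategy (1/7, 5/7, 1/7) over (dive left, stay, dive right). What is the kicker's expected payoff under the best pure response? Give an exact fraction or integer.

left: (0)·(1/7) + (6)·(5/7) + (4)·(1/7) = 34/7.
center: (5)·(1/7) + (0)·(5/7) + (-5)·(1/7) = 0.
right: (-6)·(1/7) + (5)·(5/7) + (-6)·(1/7) = 13/7.
The best pure response is left with expected payoff 34/7.

34/7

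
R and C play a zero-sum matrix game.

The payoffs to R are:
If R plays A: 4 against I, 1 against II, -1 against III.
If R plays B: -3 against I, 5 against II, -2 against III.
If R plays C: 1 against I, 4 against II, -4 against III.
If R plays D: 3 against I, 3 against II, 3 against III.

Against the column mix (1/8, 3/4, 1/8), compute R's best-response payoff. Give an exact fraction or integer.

25/8

A: (4)·(1/8) + (1)·(3/4) + (-1)·(1/8) = 9/8.
B: (-3)·(1/8) + (5)·(3/4) + (-2)·(1/8) = 25/8.
C: (1)·(1/8) + (4)·(3/4) + (-4)·(1/8) = 21/8.
D: (3)·(1/8) + (3)·(3/4) + (3)·(1/8) = 3.
The best pure response is B with expected payoff 25/8.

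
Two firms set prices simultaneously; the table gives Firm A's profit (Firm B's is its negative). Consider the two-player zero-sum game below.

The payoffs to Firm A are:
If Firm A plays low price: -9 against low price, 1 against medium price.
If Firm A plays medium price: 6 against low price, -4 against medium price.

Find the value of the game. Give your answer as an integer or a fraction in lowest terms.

-3/2

Row minima are -9 and -4, so Firm A's maximin is -4; column maxima are 6 and 1, so Firm B's minimax is 1. These differ, so the equilibrium is in mixed strategies.
Let Firm A play low price with probability p. Firm B is indifferent when −9p + 6(1−p) = p − 4(1−p), giving p = 1/2.
Let Firm B play low price with probability q. Firm A is indifferent when −9q + (1−q) = 6q − 4(1−q), giving q = 1/4.
The value is -9·(1/4) + (1)·(3/4) = -3/2.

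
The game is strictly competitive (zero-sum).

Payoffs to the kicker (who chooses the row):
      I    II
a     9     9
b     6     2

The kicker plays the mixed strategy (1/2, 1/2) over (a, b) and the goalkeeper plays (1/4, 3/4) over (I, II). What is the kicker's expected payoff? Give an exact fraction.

Against (1/4, 3/4), each row's expected payoff is a: 9; b: 3.
Taking the (1/2, 1/2)-weighted average: (1/2)·(9) + (1/2)·(3) = 6.

6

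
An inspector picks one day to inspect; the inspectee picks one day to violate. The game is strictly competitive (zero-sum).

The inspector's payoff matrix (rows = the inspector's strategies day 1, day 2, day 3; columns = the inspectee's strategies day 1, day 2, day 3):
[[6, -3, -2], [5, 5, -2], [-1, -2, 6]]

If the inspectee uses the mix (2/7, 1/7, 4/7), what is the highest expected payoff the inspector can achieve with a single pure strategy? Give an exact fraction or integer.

20/7

day 1: (6)·(2/7) + (-3)·(1/7) + (-2)·(4/7) = 1/7.
day 2: (5)·(2/7) + (5)·(1/7) + (-2)·(4/7) = 1.
day 3: (-1)·(2/7) + (-2)·(1/7) + (6)·(4/7) = 20/7.
The best pure response is day 3 with expected payoff 20/7.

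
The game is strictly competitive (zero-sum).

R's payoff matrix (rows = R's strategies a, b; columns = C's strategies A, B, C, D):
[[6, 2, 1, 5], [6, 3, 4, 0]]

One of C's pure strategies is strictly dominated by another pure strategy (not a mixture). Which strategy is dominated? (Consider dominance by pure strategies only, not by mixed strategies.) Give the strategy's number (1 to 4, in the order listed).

C prefers columns that give R less. Compare A with B: 2 < 6, 3 < 6.
So B strictly dominates A for C; A is strictly dominated.

1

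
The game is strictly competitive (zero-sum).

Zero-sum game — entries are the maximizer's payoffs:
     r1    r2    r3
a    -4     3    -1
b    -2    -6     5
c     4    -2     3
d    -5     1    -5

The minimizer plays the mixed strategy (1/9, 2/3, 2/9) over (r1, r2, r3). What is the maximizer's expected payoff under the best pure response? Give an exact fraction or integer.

4/3

a: (-4)·(1/9) + (3)·(2/3) + (-1)·(2/9) = 4/3.
b: (-2)·(1/9) + (-6)·(2/3) + (5)·(2/9) = -28/9.
c: (4)·(1/9) + (-2)·(2/3) + (3)·(2/9) = -2/9.
d: (-5)·(1/9) + (1)·(2/3) + (-5)·(2/9) = -1.
The best pure response is a with expected payoff 4/3.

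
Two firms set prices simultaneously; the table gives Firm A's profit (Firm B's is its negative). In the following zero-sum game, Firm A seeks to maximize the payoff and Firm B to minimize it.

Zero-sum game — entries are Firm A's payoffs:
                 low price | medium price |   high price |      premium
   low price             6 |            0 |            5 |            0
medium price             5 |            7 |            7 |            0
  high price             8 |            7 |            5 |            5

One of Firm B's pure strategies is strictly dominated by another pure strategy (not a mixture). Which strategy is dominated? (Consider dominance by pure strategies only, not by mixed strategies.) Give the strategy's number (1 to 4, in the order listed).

Firm B prefers columns that give Firm A less. Compare low price with premium: 0 < 6, 0 < 5, 5 < 8.
So premium strictly dominates low price for Firm B; low price is strictly dominated.

1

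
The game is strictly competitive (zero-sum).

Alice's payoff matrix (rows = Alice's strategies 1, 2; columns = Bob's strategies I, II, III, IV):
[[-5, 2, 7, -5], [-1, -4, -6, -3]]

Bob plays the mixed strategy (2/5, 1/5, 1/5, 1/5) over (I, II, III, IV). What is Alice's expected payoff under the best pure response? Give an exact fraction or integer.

1: (-5)·(2/5) + (2)·(1/5) + (7)·(1/5) + (-5)·(1/5) = -6/5.
2: (-1)·(2/5) + (-4)·(1/5) + (-6)·(1/5) + (-3)·(1/5) = -3.
The best pure response is 1 with expected payoff -6/5.

-6/5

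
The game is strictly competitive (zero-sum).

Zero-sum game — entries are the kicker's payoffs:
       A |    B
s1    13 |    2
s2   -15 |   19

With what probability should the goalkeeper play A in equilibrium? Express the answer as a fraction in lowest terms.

17/45

Row minima are 2 and -15, so the kicker's maximin is 2; column maxima are 13 and 19, so the goalkeeper's minimax is 13. These differ, so the equilibrium is in mixed strategies.
Let the goalkeeper play A with probability q. The kicker is indifferent when 13q + 2(1−q) = −15q + 19(1−q), giving q = 17/45.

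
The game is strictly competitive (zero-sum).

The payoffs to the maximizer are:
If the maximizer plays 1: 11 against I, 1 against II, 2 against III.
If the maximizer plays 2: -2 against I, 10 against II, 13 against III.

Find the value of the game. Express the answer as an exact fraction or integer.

Column III is strictly dominated by II for the minimizer (it gives the maximizer more in every row).
The remaining 2×2 game on (1, 2) × (I, II) has no saddle point. Let the maximizer play 1 with probability p; indifference gives 11p − 2(1−p) = p + 10(1−p), so p = 6/11.
Similarly the minimizer's optimal q on I is 9/22, and the value is 11·(9/22) + (1)·(13/22) = 56/11.

56/11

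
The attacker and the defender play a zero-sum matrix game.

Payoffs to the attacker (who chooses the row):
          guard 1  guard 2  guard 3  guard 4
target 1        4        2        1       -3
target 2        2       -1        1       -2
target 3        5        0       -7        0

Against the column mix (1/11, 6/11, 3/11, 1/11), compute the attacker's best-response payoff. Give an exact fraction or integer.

16/11

target 1: (4)·(1/11) + (2)·(6/11) + (1)·(3/11) + (-3)·(1/11) = 16/11.
target 2: (2)·(1/11) + (-1)·(6/11) + (1)·(3/11) + (-2)·(1/11) = -3/11.
target 3: (5)·(1/11) + (0)·(6/11) + (-7)·(3/11) + (0)·(1/11) = -16/11.
The best pure response is target 1 with expected payoff 16/11.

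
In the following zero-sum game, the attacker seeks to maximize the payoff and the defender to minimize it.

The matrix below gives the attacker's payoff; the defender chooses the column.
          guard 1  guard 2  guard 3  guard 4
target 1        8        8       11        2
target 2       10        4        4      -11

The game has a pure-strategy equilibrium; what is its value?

2

Row minima: 2, -11 → the attacker's maximin is 2.
Column maxima: 10, 8, 11, 2 → the defender's minimax is 2.
They coincide at (target 1, guard 4), so the value is 2.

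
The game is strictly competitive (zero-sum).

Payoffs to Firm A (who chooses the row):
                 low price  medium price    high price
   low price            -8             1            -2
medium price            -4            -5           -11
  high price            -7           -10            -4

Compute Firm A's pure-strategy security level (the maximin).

The worst-case payoff for each row is low price: -8, medium price: -11, high price: -10.
The best of these is -8.

-8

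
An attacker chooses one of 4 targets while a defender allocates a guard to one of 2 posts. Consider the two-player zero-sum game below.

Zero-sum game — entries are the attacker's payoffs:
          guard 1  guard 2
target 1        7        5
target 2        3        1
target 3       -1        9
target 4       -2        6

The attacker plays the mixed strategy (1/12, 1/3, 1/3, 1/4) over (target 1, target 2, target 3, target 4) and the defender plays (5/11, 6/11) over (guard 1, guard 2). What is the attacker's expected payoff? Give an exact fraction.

Against (5/11, 6/11), each row's expected payoff is target 1: 65/11; target 2: 21/11; target 3: 49/11; target 4: 26/11.
Taking the (1/12, 1/3, 1/3, 1/4)-weighted average: (1/12)·(65/11) + (1/3)·(21/11) + (1/3)·(49/11) + (1/4)·(26/11) = 141/44.

141/44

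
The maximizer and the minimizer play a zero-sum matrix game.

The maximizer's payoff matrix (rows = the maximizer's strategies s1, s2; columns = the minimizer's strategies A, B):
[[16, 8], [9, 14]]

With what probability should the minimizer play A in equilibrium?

Row minima are 8 and 9, so the maximizer's maximin is 9; column maxima are 16 and 14, so the minimizer's minimax is 14. These differ, so the equilibrium is in mixed strategies.
Let the minimizer play A with probability q. The maximizer is indifferent when 16q + 8(1−q) = 9q + 14(1−q), giving q = 6/13.

6/13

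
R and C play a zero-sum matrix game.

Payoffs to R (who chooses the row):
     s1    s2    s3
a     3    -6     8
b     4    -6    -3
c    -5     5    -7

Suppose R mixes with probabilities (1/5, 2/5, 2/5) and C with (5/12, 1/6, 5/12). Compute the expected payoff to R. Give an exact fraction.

Against (5/12, 1/6, 5/12), each row's expected payoff is a: 43/12; b: -7/12; c: -25/6.
Taking the (1/5, 2/5, 2/5)-weighted average: (1/5)·(43/12) + (2/5)·(-7/12) + (2/5)·(-25/6) = -71/60.

-71/60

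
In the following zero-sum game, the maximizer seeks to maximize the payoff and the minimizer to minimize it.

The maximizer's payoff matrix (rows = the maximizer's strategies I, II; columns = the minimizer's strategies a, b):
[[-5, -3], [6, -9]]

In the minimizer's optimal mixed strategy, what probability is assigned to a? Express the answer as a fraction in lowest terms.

Row minima are -5 and -9, so the maximizer's maximin is -5; column maxima are 6 and -3, so the minimizer's minimax is -3. These differ, so the equilibrium is in mixed strategies.
Let the minimizer play a with probability q. The maximizer is indifferent when −5q − 3(1−q) = 6q − 9(1−q), giving q = 6/17.

6/17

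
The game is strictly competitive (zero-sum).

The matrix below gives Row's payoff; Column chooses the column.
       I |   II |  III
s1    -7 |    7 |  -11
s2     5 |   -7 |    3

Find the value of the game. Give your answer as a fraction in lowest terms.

-2

Column I is strictly dominated by III for Column (it gives Row more in every row).
The remaining 2×2 game on (s1, s2) × (II, III) has no saddle point. Let Row play s1 with probability p; indifference gives 7p − 7(1−p) = −11p + 3(1−p), so p = 5/14.
Similarly Column's optimal q on II is 1/2, and the value is 7·(1/2) + (-11)·(1/2) = -2.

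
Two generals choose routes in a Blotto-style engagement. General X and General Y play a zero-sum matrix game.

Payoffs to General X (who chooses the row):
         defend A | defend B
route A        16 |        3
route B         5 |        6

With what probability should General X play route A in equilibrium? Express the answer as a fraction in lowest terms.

1/14

Row minima are 3 and 5, so General X's maximin is 5; column maxima are 16 and 6, so General Y's minimax is 6. These differ, so the equilibrium is in mixed strategies.
Let General X play route A with probability p. General Y is indifferent when 16p + 5(1−p) = 3p + 6(1−p), giving p = 1/14.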